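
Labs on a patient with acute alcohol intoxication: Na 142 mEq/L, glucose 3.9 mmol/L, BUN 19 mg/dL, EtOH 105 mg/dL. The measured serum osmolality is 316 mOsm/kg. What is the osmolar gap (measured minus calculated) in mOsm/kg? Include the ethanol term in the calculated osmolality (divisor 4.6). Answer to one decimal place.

-1.5 mOsm/kg

Calculated osmolality = 2·Na + glucose + BUN/2.8 + ethanol/4.6
= 2·142 + 3.9 + 19/2.8 + 105/4.6
= 284 + 3.90 + 6.79 + 22.83
= 317.52 mOsm/kg ≈ 317.5 mOsm/kg
Osmolar gap = measured − calculated = 316 − 317.5 = -1.5 mOsm/kg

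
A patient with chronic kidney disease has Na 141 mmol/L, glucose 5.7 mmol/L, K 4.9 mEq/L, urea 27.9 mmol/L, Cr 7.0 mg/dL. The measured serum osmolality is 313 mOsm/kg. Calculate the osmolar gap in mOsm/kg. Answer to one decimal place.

Calculated osmolality = 2·Na + glucose + urea
= 2·141 + 5.7 + 27.9
= 282 + 5.70 + 27.90
= 315.6 mOsm/kg ≈ 315.6 mOsm/kg
Osmolar gap = measured − calculated = 313 − 315.6 = -2.6 mOsm/kg

-2.6 mOsm/kg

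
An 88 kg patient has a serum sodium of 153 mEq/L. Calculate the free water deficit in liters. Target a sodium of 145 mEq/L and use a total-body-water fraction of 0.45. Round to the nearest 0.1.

2.2 L

TBW = 0.45 · 88 = 39.6 L
Free water deficit = TBW · (Na/145 − 1)
= 39.6 · (153/145 − 1)
= 39.6 · 0.0552
= 2.19 L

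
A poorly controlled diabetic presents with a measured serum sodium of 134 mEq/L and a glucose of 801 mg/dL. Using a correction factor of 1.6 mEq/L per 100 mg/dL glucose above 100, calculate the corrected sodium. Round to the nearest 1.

Corrected Na = measured Na + 1.6 · (glucose − 100)/100
= 134 + 1.6 · (801 − 100)/100
= 134 + 11.2
= 145.2 mEq/L

145 mEq/L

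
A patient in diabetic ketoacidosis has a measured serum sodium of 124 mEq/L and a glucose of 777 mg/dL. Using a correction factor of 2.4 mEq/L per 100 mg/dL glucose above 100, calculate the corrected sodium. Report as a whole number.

140 mEq/L

Corrected Na = measured Na + 2.4 · (glucose − 100)/100
= 124 + 2.4 · (777 − 100)/100
= 124 + 16.2
= 140.2 mEq/L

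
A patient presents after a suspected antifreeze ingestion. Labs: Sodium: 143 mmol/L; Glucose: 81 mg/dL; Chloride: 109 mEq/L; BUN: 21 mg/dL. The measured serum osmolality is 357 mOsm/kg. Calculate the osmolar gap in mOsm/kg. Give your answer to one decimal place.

Calculated osmolality = 2·Na + glucose/18 + BUN/2.8
= 2·143 + 81/18 + 21/2.8
= 286 + 4.50 + 7.50
= 298 mOsm/kg ≈ 298.0 mOsm/kg
Osmolar gap = measured − calculated = 357 − 298.0 = 59.0 mOsm/kg

59.0 mOsm/kg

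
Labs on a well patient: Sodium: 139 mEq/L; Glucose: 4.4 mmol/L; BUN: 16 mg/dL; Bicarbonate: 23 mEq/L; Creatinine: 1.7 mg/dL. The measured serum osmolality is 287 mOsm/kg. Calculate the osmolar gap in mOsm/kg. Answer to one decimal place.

-1.1 mOsm/kg

Calculated osmolality = 2·Na + glucose + BUN/2.8
= 2·139 + 4.4 + 16/2.8
= 278 + 4.40 + 5.71
= 288.11 mOsm/kg ≈ 288.1 mOsm/kg
Osmolar gap = measured − calculated = 287 − 288.1 = -1.1 mOsm/kg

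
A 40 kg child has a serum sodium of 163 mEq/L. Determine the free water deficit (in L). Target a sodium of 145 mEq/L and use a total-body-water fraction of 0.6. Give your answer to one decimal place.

3.0 L

TBW = 0.6 · 40 = 24 L
Free water deficit = TBW · (Na/145 − 1)
= 24 · (163/145 − 1)
= 24 · 0.1241
= 2.98 L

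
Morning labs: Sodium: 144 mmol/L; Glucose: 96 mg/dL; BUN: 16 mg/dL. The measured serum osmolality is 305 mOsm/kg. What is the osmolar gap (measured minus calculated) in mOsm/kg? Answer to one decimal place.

6.0 mOsm/kg

Calculated osmolality = 2·Na + glucose/18 + BUN/2.8
= 2·144 + 96/18 + 16/2.8
= 288 + 5.33 + 5.71
= 299.04 mOsm/kg ≈ 299.0 mOsm/kg
Osmolar gap = measured − calculated = 305 − 299.0 = 6.0 mOsm/kg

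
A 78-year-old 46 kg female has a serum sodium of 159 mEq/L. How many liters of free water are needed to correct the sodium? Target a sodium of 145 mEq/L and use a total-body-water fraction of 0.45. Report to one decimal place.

TBW = 0.45 · 46 = 20.7 L
Free water deficit = TBW · (Na/145 − 1)
= 20.7 · (159/145 − 1)
= 20.7 · 0.0966
= 2 L

2.0 L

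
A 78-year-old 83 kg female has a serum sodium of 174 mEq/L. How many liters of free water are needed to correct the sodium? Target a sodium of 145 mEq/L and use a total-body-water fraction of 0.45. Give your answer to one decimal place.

TBW = 0.45 · 83 = 37.35 L
Free water deficit = TBW · (Na/145 − 1)
= 37.35 · (174/145 − 1)
= 37.35 · 0.2
= 7.47 L

7.5 L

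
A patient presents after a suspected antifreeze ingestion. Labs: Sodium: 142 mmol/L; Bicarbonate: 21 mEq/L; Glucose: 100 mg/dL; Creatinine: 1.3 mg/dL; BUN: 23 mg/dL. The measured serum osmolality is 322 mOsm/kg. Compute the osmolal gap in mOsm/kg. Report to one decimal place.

24.2 mOsm/kg

Calculated osmolality = 2·Na + glucose/18 + BUN/2.8
= 2·142 + 100/18 + 23/2.8
= 284 + 5.56 + 8.21
= 297.77 mOsm/kg ≈ 297.8 mOsm/kg
Osmolar gap = measured − calculated = 322 − 297.8 = 24.2 mOsm/kg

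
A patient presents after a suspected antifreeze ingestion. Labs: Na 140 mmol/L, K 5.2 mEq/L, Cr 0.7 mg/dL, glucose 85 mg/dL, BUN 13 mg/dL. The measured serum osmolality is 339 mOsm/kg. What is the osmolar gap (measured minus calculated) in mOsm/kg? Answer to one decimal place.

49.6 mOsm/kg

Calculated osmolality = 2·Na + glucose/18 + BUN/2.8
= 2·140 + 85/18 + 13/2.8
= 280 + 4.72 + 4.64
= 289.36 mOsm/kg ≈ 289.4 mOsm/kg
Osmolar gap = measured − calculated = 339 − 289.4 = 49.6 mOsm/kg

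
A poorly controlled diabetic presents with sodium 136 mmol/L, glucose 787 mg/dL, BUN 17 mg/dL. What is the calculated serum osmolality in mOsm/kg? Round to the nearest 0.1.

Calculated osmolality = 2·Na + glucose/18 + BUN/2.8
= 2·136 + 787/18 + 17/2.8
= 272 + 43.72 + 6.07
= 321.79 mOsm/kg

321.8 mOsm/kg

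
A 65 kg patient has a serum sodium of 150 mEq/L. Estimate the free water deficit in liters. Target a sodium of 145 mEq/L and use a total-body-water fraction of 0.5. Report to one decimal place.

TBW = 0.5 · 65 = 32.5 L
Free water deficit = TBW · (Na/145 − 1)
= 32.5 · (150/145 − 1)
= 32.5 · 0.0345
= 1.12 L

1.1 L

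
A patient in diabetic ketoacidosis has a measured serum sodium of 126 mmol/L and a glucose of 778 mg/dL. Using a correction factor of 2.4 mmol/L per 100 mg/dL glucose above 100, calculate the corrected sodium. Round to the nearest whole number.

Corrected Na = measured Na + 2.4 · (glucose − 100)/100
= 126 + 2.4 · (778 − 100)/100
= 126 + 16.3
= 142.3 mmol/L

142 mmol/L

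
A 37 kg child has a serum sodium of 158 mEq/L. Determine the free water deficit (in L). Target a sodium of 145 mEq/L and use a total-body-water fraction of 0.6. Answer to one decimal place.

2.0 L

TBW = 0.6 · 37 = 22.2 L
Free water deficit = TBW · (Na/145 − 1)
= 22.2 · (158/145 − 1)
= 22.2 · 0.0897
= 1.99 L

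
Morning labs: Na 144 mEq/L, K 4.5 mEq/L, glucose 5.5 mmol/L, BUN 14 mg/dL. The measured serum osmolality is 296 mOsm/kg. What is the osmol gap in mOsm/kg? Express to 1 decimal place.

-2.5 mOsm/kg

Calculated osmolality = 2·Na + glucose + BUN/2.8
= 2·144 + 5.5 + 14/2.8
= 288 + 5.50 + 5
= 298.5 mOsm/kg ≈ 298.5 mOsm/kg
Osmolar gap = measured − calculated = 296 − 298.5 = -2.5 mOsm/kg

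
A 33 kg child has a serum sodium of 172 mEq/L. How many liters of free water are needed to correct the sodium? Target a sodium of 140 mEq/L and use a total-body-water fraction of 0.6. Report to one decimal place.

TBW = 0.6 · 33 = 19.8 L
Free water deficit = TBW · (Na/140 − 1)
= 19.8 · (172/140 − 1)
= 19.8 · 0.2286
= 4.53 L

4.5 L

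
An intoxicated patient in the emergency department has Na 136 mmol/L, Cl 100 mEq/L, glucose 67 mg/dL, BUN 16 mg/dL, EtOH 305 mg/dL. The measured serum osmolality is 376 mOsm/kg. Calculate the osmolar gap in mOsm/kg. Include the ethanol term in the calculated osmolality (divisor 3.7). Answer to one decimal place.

Calculated osmolality = 2·Na + glucose/18 + BUN/2.8 + ethanol/3.7
= 2·136 + 67/18 + 16/2.8 + 305/3.7
= 272 + 3.72 + 5.71 + 82.43
= 363.86 mOsm/kg ≈ 363.9 mOsm/kg
Osmolar gap = measured − calculated = 376 − 363.9 = 12.1 mOsm/kg

12.1 mOsm/kg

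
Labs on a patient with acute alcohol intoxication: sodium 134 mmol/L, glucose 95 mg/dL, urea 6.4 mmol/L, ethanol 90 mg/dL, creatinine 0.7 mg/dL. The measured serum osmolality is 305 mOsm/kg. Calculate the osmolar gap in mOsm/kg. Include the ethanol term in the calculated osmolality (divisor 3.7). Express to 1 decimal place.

1.0 mOsm/kg

Calculated osmolality = 2·Na + glucose/18 + urea + ethanol/3.7
= 2·134 + 95/18 + 6.4 + 90/3.7
= 268 + 5.28 + 6.40 + 24.32
= 304 mOsm/kg ≈ 304.0 mOsm/kg
Osmolar gap = measured − calculated = 305 − 304.0 = 1.0 mOsm/kg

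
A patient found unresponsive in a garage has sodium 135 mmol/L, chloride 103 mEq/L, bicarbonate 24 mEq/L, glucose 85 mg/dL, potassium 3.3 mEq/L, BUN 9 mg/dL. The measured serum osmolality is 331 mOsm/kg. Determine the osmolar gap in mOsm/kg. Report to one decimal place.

Calculated osmolality = 2·Na + glucose/18 + BUN/2.8
= 2·135 + 85/18 + 9/2.8
= 270 + 4.72 + 3.21
= 277.93 mOsm/kg ≈ 277.9 mOsm/kg
Osmolar gap = measured − calculated = 331 − 277.9 = 53.1 mOsm/kg

53.1 mOsm/kg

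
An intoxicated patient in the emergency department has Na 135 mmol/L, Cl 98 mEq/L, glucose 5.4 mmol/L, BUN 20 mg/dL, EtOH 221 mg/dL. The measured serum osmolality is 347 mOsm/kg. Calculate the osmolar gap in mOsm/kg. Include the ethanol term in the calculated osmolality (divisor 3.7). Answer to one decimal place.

Calculated osmolality = 2·Na + glucose + BUN/2.8 + ethanol/3.7
= 2·135 + 5.4 + 20/2.8 + 221/3.7
= 270 + 5.40 + 7.14 + 59.73
= 342.27 mOsm/kg ≈ 342.3 mOsm/kg
Osmolar gap = measured − calculated = 347 − 342.3 = 4.7 mOsm/kg

4.7 mOsm/kg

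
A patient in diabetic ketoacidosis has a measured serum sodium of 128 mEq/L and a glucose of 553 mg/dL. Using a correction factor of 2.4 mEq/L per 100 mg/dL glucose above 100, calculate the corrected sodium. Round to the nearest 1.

Corrected Na = measured Na + 2.4 · (glucose − 100)/100
= 128 + 2.4 · (553 − 100)/100
= 128 + 10.9
= 138.9 mEq/L

139 mEq/L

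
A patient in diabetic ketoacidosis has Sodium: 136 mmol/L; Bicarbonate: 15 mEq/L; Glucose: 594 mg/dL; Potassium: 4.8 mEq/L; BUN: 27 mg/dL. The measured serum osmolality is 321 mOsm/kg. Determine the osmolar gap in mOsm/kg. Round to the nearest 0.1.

6.4 mOsm/kg

Calculated osmolality = 2·Na + glucose/18 + BUN/2.8
= 2·136 + 594/18 + 27/2.8
= 272 + 33 + 9.64
= 314.64 mOsm/kg ≈ 314.6 mOsm/kg
Osmolar gap = measured − calculated = 321 − 314.6 = 6.4 mOsm/kg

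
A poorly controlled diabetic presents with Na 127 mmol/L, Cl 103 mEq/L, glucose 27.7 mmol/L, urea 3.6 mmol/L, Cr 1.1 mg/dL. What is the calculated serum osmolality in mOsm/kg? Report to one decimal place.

285.3 mOsm/kg

Calculated osmolality = 2·Na + glucose + urea
= 2·127 + 27.7 + 3.6
= 254 + 27.70 + 3.60
= 285.3 mOsm/kg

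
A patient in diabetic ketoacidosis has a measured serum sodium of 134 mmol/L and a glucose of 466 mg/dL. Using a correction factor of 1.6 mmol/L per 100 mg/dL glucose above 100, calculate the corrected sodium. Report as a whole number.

140 mmol/L

Corrected Na = measured Na + 1.6 · (glucose − 100)/100
= 134 + 1.6 · (466 − 100)/100
= 134 + 5.9
= 139.9 mmol/L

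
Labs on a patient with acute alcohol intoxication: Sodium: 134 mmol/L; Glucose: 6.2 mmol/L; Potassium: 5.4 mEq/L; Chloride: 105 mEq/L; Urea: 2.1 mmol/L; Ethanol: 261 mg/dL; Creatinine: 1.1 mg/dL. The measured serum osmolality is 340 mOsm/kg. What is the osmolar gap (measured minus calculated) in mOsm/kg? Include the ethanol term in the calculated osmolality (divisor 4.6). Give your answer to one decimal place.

Calculated osmolality = 2·Na + glucose + urea + ethanol/4.6
= 2·134 + 6.2 + 2.1 + 261/4.6
= 268 + 6.20 + 2.10 + 56.74
= 333.04 mOsm/kg ≈ 333.0 mOsm/kg
Osmolar gap = measured − calculated = 340 − 333.0 = 7.0 mOsm/kg

7.0 mOsm/kg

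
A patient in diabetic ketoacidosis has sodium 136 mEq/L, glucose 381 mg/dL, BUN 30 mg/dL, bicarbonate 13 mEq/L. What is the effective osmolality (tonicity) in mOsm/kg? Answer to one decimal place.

293.2 mOsm/kg

Effective osmolality excludes urea (freely permeant across cell membranes):
2·Na + glucose/18
= 2·136 + 381/18
= 272 + 21.17
= 293.17 mOsm/kg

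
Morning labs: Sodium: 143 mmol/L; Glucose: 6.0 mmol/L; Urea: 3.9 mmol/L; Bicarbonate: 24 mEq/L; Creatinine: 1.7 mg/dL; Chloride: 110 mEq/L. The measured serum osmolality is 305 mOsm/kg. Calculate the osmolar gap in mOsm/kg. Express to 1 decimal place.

9.1 mOsm/kg

Calculated osmolality = 2·Na + glucose + urea
= 2·143 + 6 + 3.9
= 286 + 6 + 3.90
= 295.9 mOsm/kg ≈ 295.9 mOsm/kg
Osmolar gap = measured − calculated = 305 − 295.9 = 9.1 mOsm/kg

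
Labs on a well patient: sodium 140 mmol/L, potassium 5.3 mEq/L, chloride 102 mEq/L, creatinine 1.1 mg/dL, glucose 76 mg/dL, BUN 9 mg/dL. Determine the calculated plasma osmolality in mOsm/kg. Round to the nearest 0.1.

Calculated osmolality = 2·Na + glucose/18 + BUN/2.8
= 2·140 + 76/18 + 9/2.8
= 280 + 4.22 + 3.21
= 287.43 mOsm/kg

287.4 mOsm/kg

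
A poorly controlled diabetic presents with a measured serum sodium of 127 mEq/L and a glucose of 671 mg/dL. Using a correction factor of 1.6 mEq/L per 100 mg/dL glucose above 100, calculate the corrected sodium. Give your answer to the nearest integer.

136 mEq/L

Corrected Na = measured Na + 1.6 · (glucose − 100)/100
= 127 + 1.6 · (671 − 100)/100
= 127 + 9.1
= 136.1 mEq/L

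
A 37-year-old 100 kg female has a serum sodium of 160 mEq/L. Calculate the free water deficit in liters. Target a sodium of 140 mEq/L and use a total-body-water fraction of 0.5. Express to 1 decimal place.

TBW = 0.5 · 100 = 50 L
Free water deficit = TBW · (Na/140 − 1)
= 50 · (160/140 − 1)
= 50 · 0.1429
= 7.14 L

7.1 L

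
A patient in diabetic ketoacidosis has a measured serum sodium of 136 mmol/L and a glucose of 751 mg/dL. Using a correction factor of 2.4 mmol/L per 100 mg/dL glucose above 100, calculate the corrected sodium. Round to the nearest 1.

152 mmol/L

Corrected Na = measured Na + 2.4 · (glucose − 100)/100
= 136 + 2.4 · (751 − 100)/100
= 136 + 15.6
= 151.6 mmol/L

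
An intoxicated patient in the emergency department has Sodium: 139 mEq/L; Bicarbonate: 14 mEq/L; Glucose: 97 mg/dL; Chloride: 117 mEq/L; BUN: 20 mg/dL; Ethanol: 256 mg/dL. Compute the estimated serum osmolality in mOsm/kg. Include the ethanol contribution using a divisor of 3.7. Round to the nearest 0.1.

359.7 mOsm/kg

Calculated osmolality = 2·Na + glucose/18 + BUN/2.8 + ethanol/3.7
= 2·139 + 97/18 + 20/2.8 + 256/3.7
= 278 + 5.39 + 7.14 + 69.19
= 359.72 mOsm/kg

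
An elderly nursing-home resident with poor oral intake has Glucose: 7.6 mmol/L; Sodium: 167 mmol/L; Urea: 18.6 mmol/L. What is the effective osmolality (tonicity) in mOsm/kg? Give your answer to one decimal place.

341.6 mOsm/kg

Effective osmolality excludes urea (freely permeant across cell membranes):
2·Na + glucose
= 2·167 + 7.6
= 334 + 7.6
= 341.6 mOsm/kg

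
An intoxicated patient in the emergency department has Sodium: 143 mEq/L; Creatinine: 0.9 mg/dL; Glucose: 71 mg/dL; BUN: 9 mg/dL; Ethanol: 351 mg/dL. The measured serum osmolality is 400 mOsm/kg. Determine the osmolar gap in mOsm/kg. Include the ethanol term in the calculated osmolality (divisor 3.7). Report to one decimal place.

12.0 mOsm/kg

Calculated osmolality = 2·Na + glucose/18 + BUN/2.8 + ethanol/3.7
= 2·143 + 71/18 + 9/2.8 + 351/3.7
= 286 + 3.94 + 3.21 + 94.86
= 388.01 mOsm/kg ≈ 388.0 mOsm/kg
Osmolar gap = measured − calculated = 400 − 388.0 = 12.0 mOsm/kg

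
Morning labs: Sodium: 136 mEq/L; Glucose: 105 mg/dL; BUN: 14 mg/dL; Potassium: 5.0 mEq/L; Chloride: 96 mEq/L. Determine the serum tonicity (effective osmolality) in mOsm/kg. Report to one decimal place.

Effective osmolality excludes urea (freely permeant across cell membranes):
2·Na + glucose/18
= 2·136 + 105/18
= 272 + 5.83
= 277.83 mOsm/kg

277.8 mOsm/kg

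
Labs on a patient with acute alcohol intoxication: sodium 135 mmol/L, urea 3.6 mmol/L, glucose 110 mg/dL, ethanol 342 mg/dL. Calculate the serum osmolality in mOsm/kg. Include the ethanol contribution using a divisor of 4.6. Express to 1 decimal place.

354.1 mOsm/kg

Calculated osmolality = 2·Na + glucose/18 + urea + ethanol/4.6
= 2·135 + 110/18 + 3.6 + 342/4.6
= 270 + 6.11 + 3.60 + 74.35
= 354.06 mOsm/kg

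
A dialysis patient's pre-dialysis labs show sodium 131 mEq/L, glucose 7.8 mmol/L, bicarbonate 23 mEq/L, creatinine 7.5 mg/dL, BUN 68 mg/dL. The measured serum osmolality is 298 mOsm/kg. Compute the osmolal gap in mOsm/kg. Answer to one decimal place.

3.9 mOsm/kg

Calculated osmolality = 2·Na + glucose + BUN/2.8
= 2·131 + 7.8 + 68/2.8
= 262 + 7.80 + 24.29
= 294.09 mOsm/kg ≈ 294.1 mOsm/kg
Osmolar gap = measured − calculated = 298 − 294.1 = 3.9 mOsm/kg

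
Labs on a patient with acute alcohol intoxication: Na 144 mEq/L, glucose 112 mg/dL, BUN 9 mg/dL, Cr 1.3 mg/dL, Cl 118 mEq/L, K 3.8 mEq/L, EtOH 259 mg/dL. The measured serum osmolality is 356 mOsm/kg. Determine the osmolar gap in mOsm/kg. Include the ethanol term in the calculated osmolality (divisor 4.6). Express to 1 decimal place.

Calculated osmolality = 2·Na + glucose/18 + BUN/2.8 + ethanol/4.6
= 2·144 + 112/18 + 9/2.8 + 259/4.6
= 288 + 6.22 + 3.21 + 56.30
= 353.73 mOsm/kg ≈ 353.7 mOsm/kg
Osmolar gap = measured − calculated = 356 − 353.7 = 2.3 mOsm/kg

2.3 mOsm/kg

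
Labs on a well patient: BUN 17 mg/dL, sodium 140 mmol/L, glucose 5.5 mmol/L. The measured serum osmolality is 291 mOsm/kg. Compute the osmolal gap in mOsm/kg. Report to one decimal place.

-0.6 mOsm/kg

Calculated osmolality = 2·Na + glucose + BUN/2.8
= 2·140 + 5.5 + 17/2.8
= 280 + 5.50 + 6.07
= 291.57 mOsm/kg ≈ 291.6 mOsm/kg
Osmolar gap = measured − calculated = 291 − 291.6 = -0.6 mOsm/kg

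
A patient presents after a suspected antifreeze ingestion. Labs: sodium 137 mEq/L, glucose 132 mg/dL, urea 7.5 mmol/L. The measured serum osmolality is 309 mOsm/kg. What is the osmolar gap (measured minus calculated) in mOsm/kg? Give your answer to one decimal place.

20.2 mOsm/kg

Calculated osmolality = 2·Na + glucose/18 + urea
= 2·137 + 132/18 + 7.5
= 274 + 7.33 + 7.50
= 288.83 mOsm/kg ≈ 288.8 mOsm/kg
Osmolar gap = measured − calculated = 309 − 288.8 = 20.2 mOsm/kg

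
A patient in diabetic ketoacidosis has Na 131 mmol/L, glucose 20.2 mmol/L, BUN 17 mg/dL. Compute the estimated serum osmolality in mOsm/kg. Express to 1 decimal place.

Calculated osmolality = 2·Na + glucose + BUN/2.8
= 2·131 + 20.2 + 17/2.8
= 262 + 20.20 + 6.07
= 288.27 mOsm/kg

288.3 mOsm/kg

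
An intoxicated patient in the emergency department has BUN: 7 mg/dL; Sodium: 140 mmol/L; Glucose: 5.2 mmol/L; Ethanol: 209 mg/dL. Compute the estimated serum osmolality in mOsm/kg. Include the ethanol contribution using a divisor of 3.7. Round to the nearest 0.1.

344.2 mOsm/kg

Calculated osmolality = 2·Na + glucose + BUN/2.8 + ethanol/3.7
= 2·140 + 5.2 + 7/2.8 + 209/3.7
= 280 + 5.20 + 2.50 + 56.49
= 344.19 mOsm/kg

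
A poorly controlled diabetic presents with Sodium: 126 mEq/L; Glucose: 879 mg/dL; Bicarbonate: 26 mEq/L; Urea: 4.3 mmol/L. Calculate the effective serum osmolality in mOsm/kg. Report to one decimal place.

300.8 mOsm/kg

Effective osmolality excludes urea (freely permeant across cell membranes):
2·Na + glucose/18
= 2·126 + 879/18
= 252 + 48.83
= 300.83 mOsm/kg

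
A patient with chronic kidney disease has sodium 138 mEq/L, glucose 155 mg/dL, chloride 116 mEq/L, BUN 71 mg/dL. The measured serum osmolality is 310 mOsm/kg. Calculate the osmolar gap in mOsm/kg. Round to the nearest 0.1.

Calculated osmolality = 2·Na + glucose/18 + BUN/2.8
= 2·138 + 155/18 + 71/2.8
= 276 + 8.61 + 25.36
= 309.97 mOsm/kg ≈ 310.0 mOsm/kg
Osmolar gap = measured − calculated = 310 − 310.0 = 0.0 mOsm/kg

0.0 mOsm/kg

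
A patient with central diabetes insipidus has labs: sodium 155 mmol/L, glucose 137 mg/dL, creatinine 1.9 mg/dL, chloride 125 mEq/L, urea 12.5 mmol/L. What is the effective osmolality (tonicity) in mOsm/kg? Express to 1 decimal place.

Effective osmolality excludes urea (freely permeant across cell membranes):
2·Na + glucose/18
= 2·155 + 137/18
= 310 + 7.61
= 317.61 mOsm/kg

317.6 mOsm/kg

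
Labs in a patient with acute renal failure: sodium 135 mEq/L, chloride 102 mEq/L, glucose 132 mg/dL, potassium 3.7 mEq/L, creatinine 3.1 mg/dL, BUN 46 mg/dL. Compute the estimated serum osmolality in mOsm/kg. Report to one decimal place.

Calculated osmolality = 2·Na + glucose/18 + BUN/2.8
= 2·135 + 132/18 + 46/2.8
= 270 + 7.33 + 16.43
= 293.76 mOsm/kg

293.8 mOsm/kg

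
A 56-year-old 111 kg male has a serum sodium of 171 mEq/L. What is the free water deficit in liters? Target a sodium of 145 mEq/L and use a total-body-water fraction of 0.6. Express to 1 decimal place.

TBW = 0.6 · 111 = 66.6 L
Free water deficit = TBW · (Na/145 − 1)
= 66.6 · (171/145 − 1)
= 66.6 · 0.1793
= 11.94 L

11.9 L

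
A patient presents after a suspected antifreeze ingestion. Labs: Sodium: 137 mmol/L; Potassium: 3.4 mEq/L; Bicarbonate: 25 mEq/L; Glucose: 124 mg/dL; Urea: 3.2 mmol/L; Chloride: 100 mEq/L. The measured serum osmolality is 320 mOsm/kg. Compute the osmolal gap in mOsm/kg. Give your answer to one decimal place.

Calculated osmolality = 2·Na + glucose/18 + urea
= 2·137 + 124/18 + 3.2
= 274 + 6.89 + 3.20
= 284.09 mOsm/kg ≈ 284.1 mOsm/kg
Osmolar gap = measured − calculated = 320 − 284.1 = 35.9 mOsm/kg

35.9 mOsm/kg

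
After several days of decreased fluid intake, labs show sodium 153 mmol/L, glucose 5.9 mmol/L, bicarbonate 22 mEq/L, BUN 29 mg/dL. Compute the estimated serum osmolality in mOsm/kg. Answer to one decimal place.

Calculated osmolality = 2·Na + glucose + BUN/2.8
= 2·153 + 5.9 + 29/2.8
= 306 + 5.90 + 10.36
= 322.26 mOsm/kg

322.3 mOsm/kg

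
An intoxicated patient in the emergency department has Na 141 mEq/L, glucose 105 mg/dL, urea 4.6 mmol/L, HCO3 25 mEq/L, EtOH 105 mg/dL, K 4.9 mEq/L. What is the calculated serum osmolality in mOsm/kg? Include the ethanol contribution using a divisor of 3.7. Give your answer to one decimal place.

320.8 mOsm/kg

Calculated osmolality = 2·Na + glucose/18 + urea + ethanol/3.7
= 2·141 + 105/18 + 4.6 + 105/3.7
= 282 + 5.83 + 4.60 + 28.38
= 320.81 mOsm/kg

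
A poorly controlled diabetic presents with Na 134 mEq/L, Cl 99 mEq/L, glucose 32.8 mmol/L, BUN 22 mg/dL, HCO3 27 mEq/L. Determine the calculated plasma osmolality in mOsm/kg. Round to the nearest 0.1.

Calculated osmolality = 2·Na + glucose + BUN/2.8
= 2·134 + 32.8 + 22/2.8
= 268 + 32.80 + 7.86
= 308.66 mOsm/kg

308.7 mOsm/kg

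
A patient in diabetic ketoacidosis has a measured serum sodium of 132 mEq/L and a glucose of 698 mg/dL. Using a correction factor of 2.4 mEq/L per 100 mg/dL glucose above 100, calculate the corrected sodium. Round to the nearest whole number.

Corrected Na = measured Na + 2.4 · (glucose − 100)/100
= 132 + 2.4 · (698 − 100)/100
= 132 + 14.4
= 146.4 mEq/L

146 mEq/L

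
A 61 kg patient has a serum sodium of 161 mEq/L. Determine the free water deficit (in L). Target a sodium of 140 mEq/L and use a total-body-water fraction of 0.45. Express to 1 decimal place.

TBW = 0.45 · 61 = 27.45 L
Free water deficit = TBW · (Na/140 − 1)
= 27.45 · (161/140 − 1)
= 27.45 · 0.15
= 4.12 L

4.1 L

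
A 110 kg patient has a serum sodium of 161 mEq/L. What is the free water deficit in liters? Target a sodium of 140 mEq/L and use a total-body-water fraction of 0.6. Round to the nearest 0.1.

TBW = 0.6 · 110 = 66 L
Free water deficit = TBW · (Na/140 − 1)
= 66 · (161/140 − 1)
= 66 · 0.15
= 9.9 L

9.9 L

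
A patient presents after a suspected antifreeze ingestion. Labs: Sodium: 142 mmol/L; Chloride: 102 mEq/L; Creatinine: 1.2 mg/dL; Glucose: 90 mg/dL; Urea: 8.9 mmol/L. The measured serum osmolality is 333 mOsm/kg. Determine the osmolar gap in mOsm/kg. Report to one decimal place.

35.1 mOsm/kg

Calculated osmolality = 2·Na + glucose/18 + urea
= 2·142 + 90/18 + 8.9
= 284 + 5 + 8.90
= 297.9 mOsm/kg ≈ 297.9 mOsm/kg
Osmolar gap = measured − calculated = 333 − 297.9 = 35.1 mOsm/kg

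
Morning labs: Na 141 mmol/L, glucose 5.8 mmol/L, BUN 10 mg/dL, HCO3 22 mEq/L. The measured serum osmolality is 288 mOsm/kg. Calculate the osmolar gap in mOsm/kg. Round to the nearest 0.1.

-3.4 mOsm/kg

Calculated osmolality = 2·Na + glucose + BUN/2.8
= 2·141 + 5.8 + 10/2.8
= 282 + 5.80 + 3.57
= 291.37 mOsm/kg ≈ 291.4 mOsm/kg
Osmolar gap = measured − calculated = 288 − 291.4 = -3.4 mOsm/kg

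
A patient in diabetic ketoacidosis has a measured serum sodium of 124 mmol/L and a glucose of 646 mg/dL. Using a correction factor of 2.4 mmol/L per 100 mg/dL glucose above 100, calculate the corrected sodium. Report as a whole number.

Corrected Na = measured Na + 2.4 · (glucose − 100)/100
= 124 + 2.4 · (646 − 100)/100
= 124 + 13.1
= 137.1 mmol/L

137 mmol/L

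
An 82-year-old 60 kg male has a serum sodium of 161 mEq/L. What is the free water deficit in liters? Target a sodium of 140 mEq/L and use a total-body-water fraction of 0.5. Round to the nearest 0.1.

4.5 L

TBW = 0.5 · 60 = 30 L
Free water deficit = TBW · (Na/140 − 1)
= 30 · (161/140 − 1)
= 30 · 0.15
= 4.5 L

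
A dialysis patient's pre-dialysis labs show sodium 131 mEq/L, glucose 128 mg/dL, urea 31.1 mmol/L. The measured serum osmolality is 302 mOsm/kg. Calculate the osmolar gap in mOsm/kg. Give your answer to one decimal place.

1.8 mOsm/kg

Calculated osmolality = 2·Na + glucose/18 + urea
= 2·131 + 128/18 + 31.1
= 262 + 7.11 + 31.10
= 300.21 mOsm/kg ≈ 300.2 mOsm/kg
Osmolar gap = measured − calculated = 302 − 300.2 = 1.8 mOsm/kg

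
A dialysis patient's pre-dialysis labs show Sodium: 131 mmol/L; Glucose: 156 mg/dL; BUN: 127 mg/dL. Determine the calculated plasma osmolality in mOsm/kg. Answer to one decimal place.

316.0 mOsm/kg

Calculated osmolality = 2·Na + glucose/18 + BUN/2.8
= 2·131 + 156/18 + 127/2.8
= 262 + 8.67 + 45.36
= 316.03 mOsm/kg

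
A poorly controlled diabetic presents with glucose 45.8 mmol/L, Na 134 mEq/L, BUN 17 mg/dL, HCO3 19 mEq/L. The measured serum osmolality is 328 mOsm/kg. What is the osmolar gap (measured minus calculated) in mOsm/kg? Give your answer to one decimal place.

Calculated osmolality = 2·Na + glucose + BUN/2.8
= 2·134 + 45.8 + 17/2.8
= 268 + 45.80 + 6.07
= 319.87 mOsm/kg ≈ 319.9 mOsm/kg
Osmolar gap = measured − calculated = 328 − 319.9 = 8.1 mOsm/kg

8.1 mOsm/kg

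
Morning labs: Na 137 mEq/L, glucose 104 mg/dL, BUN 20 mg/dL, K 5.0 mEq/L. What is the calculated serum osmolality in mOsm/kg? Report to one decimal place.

286.9 mOsm/kg

Calculated osmolality = 2·Na + glucose/18 + BUN/2.8
= 2·137 + 104/18 + 20/2.8
= 274 + 5.78 + 7.14
= 286.92 mOsm/kg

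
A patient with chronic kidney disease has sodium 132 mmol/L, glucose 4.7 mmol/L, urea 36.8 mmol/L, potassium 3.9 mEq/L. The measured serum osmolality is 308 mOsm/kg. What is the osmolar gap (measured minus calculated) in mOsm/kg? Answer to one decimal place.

2.5 mOsm/kg

Calculated osmolality = 2·Na + glucose + urea
= 2·132 + 4.7 + 36.8
= 264 + 4.70 + 36.80
= 305.5 mOsm/kg ≈ 305.5 mOsm/kg
Osmolar gap = measured − calculated = 308 − 305.5 = 2.5 mOsm/kg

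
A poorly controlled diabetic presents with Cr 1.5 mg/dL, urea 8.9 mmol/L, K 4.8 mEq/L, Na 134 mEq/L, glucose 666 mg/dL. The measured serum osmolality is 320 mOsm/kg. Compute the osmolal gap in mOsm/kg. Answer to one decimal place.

6.1 mOsm/kg

Calculated osmolality = 2·Na + glucose/18 + urea
= 2·134 + 666/18 + 8.9
= 268 + 37 + 8.90
= 313.9 mOsm/kg ≈ 313.9 mOsm/kg
Osmolar gap = measured − calculated = 320 − 313.9 = 6.1 mOsm/kg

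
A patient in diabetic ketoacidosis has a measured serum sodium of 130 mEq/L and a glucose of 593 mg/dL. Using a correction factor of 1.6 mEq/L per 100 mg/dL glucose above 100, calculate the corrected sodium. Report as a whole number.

Corrected Na = measured Na + 1.6 · (glucose − 100)/100
= 130 + 1.6 · (593 − 100)/100
= 130 + 7.9
= 137.9 mEq/L

138 mEq/L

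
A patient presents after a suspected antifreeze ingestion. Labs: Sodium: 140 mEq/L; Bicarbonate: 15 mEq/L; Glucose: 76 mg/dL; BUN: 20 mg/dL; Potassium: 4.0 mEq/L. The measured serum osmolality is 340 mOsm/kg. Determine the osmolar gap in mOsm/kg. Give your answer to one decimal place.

48.6 mOsm/kg

Calculated osmolality = 2·Na + glucose/18 + BUN/2.8
= 2·140 + 76/18 + 20/2.8
= 280 + 4.22 + 7.14
= 291.36 mOsm/kg ≈ 291.4 mOsm/kg
Osmolar gap = measured − calculated = 340 − 291.4 = 48.6 mOsm/kg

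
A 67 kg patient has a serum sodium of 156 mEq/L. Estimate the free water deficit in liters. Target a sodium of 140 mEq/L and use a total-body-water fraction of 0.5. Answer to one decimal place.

3.8 L

TBW = 0.5 · 67 = 33.5 L
Free water deficit = TBW · (Na/140 − 1)
= 33.5 · (156/140 − 1)
= 33.5 · 0.1143
= 3.83 L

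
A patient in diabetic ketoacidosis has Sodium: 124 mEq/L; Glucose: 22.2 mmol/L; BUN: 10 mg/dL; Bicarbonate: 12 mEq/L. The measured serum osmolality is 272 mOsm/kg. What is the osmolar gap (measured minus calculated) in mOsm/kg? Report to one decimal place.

-1.8 mOsm/kg

Calculated osmolality = 2·Na + glucose + BUN/2.8
= 2·124 + 22.2 + 10/2.8
= 248 + 22.20 + 3.57
= 273.77 mOsm/kg ≈ 273.8 mOsm/kg
Osmolar gap = measured − calculated = 272 − 273.8 = -1.8 mOsm/kg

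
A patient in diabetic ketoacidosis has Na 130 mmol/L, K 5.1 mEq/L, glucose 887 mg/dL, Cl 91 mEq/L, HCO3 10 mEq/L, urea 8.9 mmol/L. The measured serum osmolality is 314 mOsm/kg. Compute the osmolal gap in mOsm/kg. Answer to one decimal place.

Calculated osmolality = 2·Na + glucose/18 + urea
= 2·130 + 887/18 + 8.9
= 260 + 49.28 + 8.90
= 318.18 mOsm/kg ≈ 318.2 mOsm/kg
Osmolar gap = measured − calculated = 314 − 318.2 = -4.2 mOsm/kg

-4.2 mOsm/kg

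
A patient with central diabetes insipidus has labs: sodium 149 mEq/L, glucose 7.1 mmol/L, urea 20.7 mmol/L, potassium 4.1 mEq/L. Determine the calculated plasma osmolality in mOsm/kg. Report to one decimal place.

Calculated osmolality = 2·Na + glucose + urea
= 2·149 + 7.1 + 20.7
= 298 + 7.10 + 20.70
= 325.8 mOsm/kg

325.8 mOsm/kg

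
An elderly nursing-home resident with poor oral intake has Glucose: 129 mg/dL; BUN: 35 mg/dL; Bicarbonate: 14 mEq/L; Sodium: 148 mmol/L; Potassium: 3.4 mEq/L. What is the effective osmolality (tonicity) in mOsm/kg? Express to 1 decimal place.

Effective osmolality excludes urea (freely permeant across cell membranes):
2·Na + glucose/18
= 2·148 + 129/18
= 296 + 7.17
= 303.17 mOsm/kg

303.2 mOsm/kg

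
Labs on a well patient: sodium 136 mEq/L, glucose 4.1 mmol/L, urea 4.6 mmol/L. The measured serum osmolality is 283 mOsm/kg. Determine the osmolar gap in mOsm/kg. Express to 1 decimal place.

Calculated osmolality = 2·Na + glucose + urea
= 2·136 + 4.1 + 4.6
= 272 + 4.10 + 4.60
= 280.7 mOsm/kg ≈ 280.7 mOsm/kg
Osmolar gap = measured − calculated = 283 − 280.7 = 2.3 mOsm/kg

2.3 mOsm/kg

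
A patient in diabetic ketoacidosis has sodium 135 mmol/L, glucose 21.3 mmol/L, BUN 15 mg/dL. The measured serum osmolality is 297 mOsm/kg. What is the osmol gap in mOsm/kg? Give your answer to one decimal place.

Calculated osmolality = 2·Na + glucose + BUN/2.8
= 2·135 + 21.3 + 15/2.8
= 270 + 21.30 + 5.36
= 296.66 mOsm/kg ≈ 296.7 mOsm/kg
Osmolar gap = measured − calculated = 297 − 296.7 = 0.3 mOsm/kg

0.3 mOsm/kg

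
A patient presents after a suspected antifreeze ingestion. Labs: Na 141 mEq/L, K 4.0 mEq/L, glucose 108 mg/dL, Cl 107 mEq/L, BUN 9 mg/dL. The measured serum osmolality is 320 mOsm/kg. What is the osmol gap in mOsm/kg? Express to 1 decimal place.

28.8 mOsm/kg

Calculated osmolality = 2·Na + glucose/18 + BUN/2.8
= 2·141 + 108/18 + 9/2.8
= 282 + 6 + 3.21
= 291.21 mOsm/kg ≈ 291.2 mOsm/kg
Osmolar gap = measured − calculated = 320 − 291.2 = 28.8 mOsm/kg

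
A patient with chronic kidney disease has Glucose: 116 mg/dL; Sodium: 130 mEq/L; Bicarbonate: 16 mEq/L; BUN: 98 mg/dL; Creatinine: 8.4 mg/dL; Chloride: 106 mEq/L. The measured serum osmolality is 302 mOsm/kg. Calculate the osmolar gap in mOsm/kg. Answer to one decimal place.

0.6 mOsm/kg

Calculated osmolality = 2·Na + glucose/18 + BUN/2.8
= 2·130 + 116/18 + 98/2.8
= 260 + 6.44 + 35
= 301.44 mOsm/kg ≈ 301.4 mOsm/kg
Osmolar gap = measured − calculated = 302 − 301.4 = 0.6 mOsm/kg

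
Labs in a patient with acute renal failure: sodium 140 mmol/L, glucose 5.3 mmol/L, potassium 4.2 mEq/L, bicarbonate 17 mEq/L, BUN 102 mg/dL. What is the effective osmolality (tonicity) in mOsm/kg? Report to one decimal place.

Effective osmolality excludes urea (freely permeant across cell membranes):
2·Na + glucose
= 2·140 + 5.3
= 280 + 5.3
= 285.3 mOsm/kg

285.3 mOsm/kg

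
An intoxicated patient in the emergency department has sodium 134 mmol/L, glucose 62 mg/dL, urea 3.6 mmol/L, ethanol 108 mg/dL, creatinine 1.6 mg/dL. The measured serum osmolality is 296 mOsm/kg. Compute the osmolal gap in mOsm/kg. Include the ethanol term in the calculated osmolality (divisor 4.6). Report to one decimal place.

Calculated osmolality = 2·Na + glucose/18 + urea + ethanol/4.6
= 2·134 + 62/18 + 3.6 + 108/4.6
= 268 + 3.44 + 3.60 + 23.48
= 298.52 mOsm/kg ≈ 298.5 mOsm/kg
Osmolar gap = measured − calculated = 296 − 298.5 = -2.5 mOsm/kg

-2.5 mOsm/kg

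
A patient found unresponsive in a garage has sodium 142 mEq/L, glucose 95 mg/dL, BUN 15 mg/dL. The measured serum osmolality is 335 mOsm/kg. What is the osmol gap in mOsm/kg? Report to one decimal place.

Calculated osmolality = 2·Na + glucose/18 + BUN/2.8
= 2·142 + 95/18 + 15/2.8
= 284 + 5.28 + 5.36
= 294.64 mOsm/kg ≈ 294.6 mOsm/kg
Osmolar gap = measured − calculated = 335 − 294.6 = 40.4 mOsm/kg

40.4 mOsm/kg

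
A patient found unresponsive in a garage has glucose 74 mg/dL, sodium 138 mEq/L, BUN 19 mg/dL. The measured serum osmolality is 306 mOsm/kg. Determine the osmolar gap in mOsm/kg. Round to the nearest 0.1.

Calculated osmolality = 2·Na + glucose/18 + BUN/2.8
= 2·138 + 74/18 + 19/2.8
= 276 + 4.11 + 6.79
= 286.9 mOsm/kg ≈ 286.9 mOsm/kg
Osmolar gap = measured − calculated = 306 − 286.9 = 19.1 mOsm/kg

19.1 mOsm/kg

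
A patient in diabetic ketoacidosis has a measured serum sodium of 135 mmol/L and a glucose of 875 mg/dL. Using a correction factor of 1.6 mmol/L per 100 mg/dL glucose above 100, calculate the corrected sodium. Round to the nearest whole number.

147 mmol/L

Corrected Na = measured Na + 1.6 · (glucose − 100)/100
= 135 + 1.6 · (875 − 100)/100
= 135 + 12.4
= 147.4 mmol/L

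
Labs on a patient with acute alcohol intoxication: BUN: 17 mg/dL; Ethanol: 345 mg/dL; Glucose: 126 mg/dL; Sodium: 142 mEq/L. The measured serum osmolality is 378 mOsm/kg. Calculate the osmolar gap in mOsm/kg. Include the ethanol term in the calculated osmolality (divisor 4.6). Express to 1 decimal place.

5.9 mOsm/kg

Calculated osmolality = 2·Na + glucose/18 + BUN/2.8 + ethanol/4.6
= 2·142 + 126/18 + 17/2.8 + 345/4.6
= 284 + 7 + 6.07 + 75
= 372.07 mOsm/kg ≈ 372.1 mOsm/kg
Osmolar gap = measured − calculated = 378 − 372.1 = 5.9 mOsm/kg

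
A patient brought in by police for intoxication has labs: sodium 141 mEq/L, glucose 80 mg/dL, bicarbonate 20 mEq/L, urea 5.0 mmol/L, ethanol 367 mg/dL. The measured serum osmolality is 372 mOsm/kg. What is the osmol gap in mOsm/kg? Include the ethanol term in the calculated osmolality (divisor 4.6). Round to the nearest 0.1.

Calculated osmolality = 2·Na + glucose/18 + urea + ethanol/4.6
= 2·141 + 80/18 + 5 + 367/4.6
= 282 + 4.44 + 5 + 79.78
= 371.22 mOsm/kg ≈ 371.2 mOsm/kg
Osmolar gap = measured − calculated = 372 − 371.2 = 0.8 mOsm/kg

0.8 mOsm/kg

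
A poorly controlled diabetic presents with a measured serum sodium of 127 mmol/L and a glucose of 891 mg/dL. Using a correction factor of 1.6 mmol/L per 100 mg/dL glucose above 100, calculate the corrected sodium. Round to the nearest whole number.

Corrected Na = measured Na + 1.6 · (glucose − 100)/100
= 127 + 1.6 · (891 − 100)/100
= 127 + 12.7
= 139.7 mmol/L

140 mmol/L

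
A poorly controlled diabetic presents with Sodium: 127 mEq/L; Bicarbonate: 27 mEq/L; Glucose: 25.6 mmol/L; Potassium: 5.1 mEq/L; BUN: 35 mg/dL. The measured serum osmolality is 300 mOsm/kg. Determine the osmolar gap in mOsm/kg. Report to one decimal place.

7.9 mOsm/kg

Calculated osmolality = 2·Na + glucose + BUN/2.8
= 2·127 + 25.6 + 35/2.8
= 254 + 25.60 + 12.50
= 292.1 mOsm/kg ≈ 292.1 mOsm/kg
Osmolar gap = measured − calculated = 300 − 292.1 = 7.9 mOsm/kg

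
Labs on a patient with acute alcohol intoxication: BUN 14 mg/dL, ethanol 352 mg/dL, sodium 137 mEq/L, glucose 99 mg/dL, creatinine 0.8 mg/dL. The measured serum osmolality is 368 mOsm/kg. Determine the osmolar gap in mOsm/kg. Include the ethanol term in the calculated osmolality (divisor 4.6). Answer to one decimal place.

7.0 mOsm/kg

Calculated osmolality = 2·Na + glucose/18 + BUN/2.8 + ethanol/4.6
= 2·137 + 99/18 + 14/2.8 + 352/4.6
= 274 + 5.50 + 5 + 76.52
= 361.02 mOsm/kg ≈ 361.0 mOsm/kg
Osmolar gap = measured − calculated = 368 − 361.0 = 7.0 mOsm/kg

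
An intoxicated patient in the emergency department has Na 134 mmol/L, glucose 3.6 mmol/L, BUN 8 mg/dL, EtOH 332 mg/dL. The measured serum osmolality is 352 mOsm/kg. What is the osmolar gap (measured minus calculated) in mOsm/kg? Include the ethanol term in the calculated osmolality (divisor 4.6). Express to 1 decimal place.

5.4 mOsm/kg

Calculated osmolality = 2·Na + glucose + BUN/2.8 + ethanol/4.6
= 2·134 + 3.6 + 8/2.8 + 332/4.6
= 268 + 3.60 + 2.86 + 72.17
= 346.63 mOsm/kg ≈ 346.6 mOsm/kg
Osmolar gap = measured − calculated = 352 − 346.6 = 5.4 mOsm/kg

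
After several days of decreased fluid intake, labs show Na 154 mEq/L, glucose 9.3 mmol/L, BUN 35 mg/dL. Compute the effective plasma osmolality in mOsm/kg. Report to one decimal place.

317.3 mOsm/kg

Effective osmolality excludes urea (freely permeant across cell membranes):
2·Na + glucose
= 2·154 + 9.3
= 308 + 9.3
= 317.3 mOsm/kg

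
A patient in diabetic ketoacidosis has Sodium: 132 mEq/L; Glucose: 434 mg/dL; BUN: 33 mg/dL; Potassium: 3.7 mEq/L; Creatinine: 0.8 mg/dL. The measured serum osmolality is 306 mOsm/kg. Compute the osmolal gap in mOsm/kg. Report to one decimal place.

6.1 mOsm/kg

Calculated osmolality = 2·Na + glucose/18 + BUN/2.8
= 2·132 + 434/18 + 33/2.8
= 264 + 24.11 + 11.79
= 299.9 mOsm/kg ≈ 299.9 mOsm/kg
Osmolar gap = measured − calculated = 306 − 299.9 = 6.1 mOsm/kg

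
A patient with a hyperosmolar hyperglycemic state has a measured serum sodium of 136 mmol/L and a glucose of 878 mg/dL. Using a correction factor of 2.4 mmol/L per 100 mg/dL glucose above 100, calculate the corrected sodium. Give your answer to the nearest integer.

155 mmol/L

Corrected Na = measured Na + 2.4 · (glucose − 100)/100
= 136 + 2.4 · (878 − 100)/100
= 136 + 18.7
= 154.7 mmol/L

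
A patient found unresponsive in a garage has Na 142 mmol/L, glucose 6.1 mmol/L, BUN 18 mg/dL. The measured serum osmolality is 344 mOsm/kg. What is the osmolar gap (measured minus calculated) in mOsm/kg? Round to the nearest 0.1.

Calculated osmolality = 2·Na + glucose + BUN/2.8
= 2·142 + 6.1 + 18/2.8
= 284 + 6.10 + 6.43
= 296.53 mOsm/kg ≈ 296.5 mOsm/kg
Osmolar gap = measured − calculated = 344 − 296.5 = 47.5 mOsm/kg

47.5 mOsm/kg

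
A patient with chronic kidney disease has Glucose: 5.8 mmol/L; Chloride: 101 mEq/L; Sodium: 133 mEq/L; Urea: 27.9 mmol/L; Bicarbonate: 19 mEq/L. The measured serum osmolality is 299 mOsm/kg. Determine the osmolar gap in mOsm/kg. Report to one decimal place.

-0.7 mOsm/kg

Calculated osmolality = 2·Na + glucose + urea
= 2·133 + 5.8 + 27.9
= 266 + 5.80 + 27.90
= 299.7 mOsm/kg ≈ 299.7 mOsm/kg
Osmolar gap = measured − calculated = 299 − 299.7 = -0.7 mOsm/kg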